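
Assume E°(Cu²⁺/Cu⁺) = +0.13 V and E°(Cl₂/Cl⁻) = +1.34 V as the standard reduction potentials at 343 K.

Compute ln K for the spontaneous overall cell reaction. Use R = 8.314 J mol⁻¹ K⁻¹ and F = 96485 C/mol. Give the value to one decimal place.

Cathode: Cl₂/Cl⁻; anode: Cu²⁺/Cu⁺. E°cell = (+1.34) − (+0.13) = +1.21 V, with n = 2.
ΔG° = −nFE° = −RT ln K, so ln K = nFE°/(RT) = (2)(96485)(+1.21) / ((8.314)(343)) = 81.879.

81.9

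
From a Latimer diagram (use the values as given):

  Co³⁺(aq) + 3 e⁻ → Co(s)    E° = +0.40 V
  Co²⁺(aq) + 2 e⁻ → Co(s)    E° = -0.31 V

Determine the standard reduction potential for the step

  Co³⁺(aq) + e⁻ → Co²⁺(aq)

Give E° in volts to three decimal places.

Sequential free energies add, so n₃E°₃ = n₁E°₁ + n₂E°₂.
With n₃ = 3, and the known step contributing 2×(-0.31) V, the unknown satisfies 1·E° = 3×(+0.40) − 2×(-0.31) = +1.820.
E° = +1.820 / 1 = +1.820 V.

+1.820 V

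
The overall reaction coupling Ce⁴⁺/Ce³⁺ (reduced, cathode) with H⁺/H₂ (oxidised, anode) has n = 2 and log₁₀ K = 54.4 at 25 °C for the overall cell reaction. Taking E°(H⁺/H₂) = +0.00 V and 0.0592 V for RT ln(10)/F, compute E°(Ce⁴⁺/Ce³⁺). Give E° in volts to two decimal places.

+1.61 V

E°cell = (0.0592/n)·log K = (0.0592/2)(54.4) = +1.610 V.
Since Ce⁴⁺/Ce³⁺ is the cathode and H⁺/H₂ the anode, E°cell = E°(Ce⁴⁺/Ce³⁺) − E°(H⁺/H₂).
So E°(Ce⁴⁺/Ce³⁺) = E°cell + E°(H⁺/H₂) = +1.610 + (+0.00) = +1.61 V.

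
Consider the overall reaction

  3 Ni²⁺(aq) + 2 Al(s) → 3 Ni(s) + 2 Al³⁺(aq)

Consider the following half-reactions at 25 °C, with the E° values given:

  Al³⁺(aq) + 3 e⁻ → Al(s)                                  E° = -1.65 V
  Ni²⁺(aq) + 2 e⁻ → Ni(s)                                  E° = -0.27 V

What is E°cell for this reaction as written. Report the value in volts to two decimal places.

+1.38 V

The Ni²⁺/Ni couple has the higher reduction potential, so it is the cathode; Al³⁺/Al is oxidised at the anode.
E°cell = E°(cathode) − E°(anode) = (-0.27) − (-1.65) = +1.38 V.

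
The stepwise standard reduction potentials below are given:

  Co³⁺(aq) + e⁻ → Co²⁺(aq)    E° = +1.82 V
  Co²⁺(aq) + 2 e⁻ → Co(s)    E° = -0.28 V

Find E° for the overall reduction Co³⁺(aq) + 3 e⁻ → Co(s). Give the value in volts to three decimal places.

Standard free energies of sequential steps add: ΔG°₃ = ΔG°₁ + ΔG°₂, so n₃E°₃ = n₁E°₁ + n₂E°₂.
E°₃ = (1×+1.82 + 2×-0.28) / 3 = (+1.260) / 3 = +0.420 V.

+0.420 V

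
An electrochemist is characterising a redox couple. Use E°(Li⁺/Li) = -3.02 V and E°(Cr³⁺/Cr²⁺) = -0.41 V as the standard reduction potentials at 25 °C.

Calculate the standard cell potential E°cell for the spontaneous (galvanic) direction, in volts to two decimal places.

+2.61 V

The Cr³⁺/Cr²⁺ couple has the higher reduction potential, so it is the cathode; Li⁺/Li is oxidised at the anode.
E°cell = E°(cathode) − E°(anode) = (-0.41) − (-3.02) = +2.61 V.
Since E°cell > 0, the reaction is spontaneous under standard conditions.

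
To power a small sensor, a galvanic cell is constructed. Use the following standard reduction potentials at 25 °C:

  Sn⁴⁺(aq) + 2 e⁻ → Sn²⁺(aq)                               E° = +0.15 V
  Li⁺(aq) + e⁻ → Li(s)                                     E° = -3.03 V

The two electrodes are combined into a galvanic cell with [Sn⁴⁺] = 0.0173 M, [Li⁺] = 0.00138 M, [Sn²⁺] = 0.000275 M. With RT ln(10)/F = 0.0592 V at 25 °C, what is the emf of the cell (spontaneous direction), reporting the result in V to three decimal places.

+3.403 V

Sn⁴⁺/Sn²⁺ is the cathode (higher E°), Li⁺/Li the anode: E°cell = +0.15 − (-3.03) = +3.18 V, n = 2.
Overall: Sn⁴⁺(aq) + 2 Li(s) → Sn²⁺(aq) + 2 Li⁺(aq)
Q = [Sn²⁺]·[Li⁺]^2 / ([Sn⁴⁺]); log Q = -7.519.
E = E° − (0.0592/n) log Q = +3.18 − (0.0592/2)(-7.519) = +3.403 V.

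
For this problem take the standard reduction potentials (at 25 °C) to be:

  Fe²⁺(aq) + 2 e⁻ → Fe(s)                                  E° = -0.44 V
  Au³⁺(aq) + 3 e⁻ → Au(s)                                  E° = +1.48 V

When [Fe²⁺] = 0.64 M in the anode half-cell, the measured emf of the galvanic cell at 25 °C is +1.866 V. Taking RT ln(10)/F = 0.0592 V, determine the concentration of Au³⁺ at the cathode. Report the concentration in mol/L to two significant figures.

0.00094 M

Au³⁺/Au is the cathode, Fe²⁺/Fe the anode: E°cell = +1.92 V, n = 6.
Overall reaction: 2 Au³⁺(aq) + 3 Fe(s) → 2 Au(s) + 3 Fe²⁺(aq); Q = [Fe²⁺]^3/[Au³⁺]^2.
From E = E° − (0.0592/n) log Q: log Q = (E° − E)·n/0.0592 = (+1.92 − (+1.866))·6/0.0592 = 5.4730.
So 2·log[Au³⁺] = 3·log(0.64) − log Q = -0.5815 − (5.4730) = -6.0545; log[Au³⁺] = -6.0545 / 2 = -3.0272; [Au³⁺] = 10^(-3.0272) ≈ 0.00094 M.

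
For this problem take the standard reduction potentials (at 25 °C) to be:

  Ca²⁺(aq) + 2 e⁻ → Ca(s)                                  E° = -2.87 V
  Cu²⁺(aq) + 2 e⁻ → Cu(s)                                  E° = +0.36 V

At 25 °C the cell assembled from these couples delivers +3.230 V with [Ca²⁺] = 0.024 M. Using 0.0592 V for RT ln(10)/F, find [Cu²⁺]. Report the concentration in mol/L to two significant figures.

Cu²⁺/Cu is the cathode, Ca²⁺/Ca the anode: E°cell = +3.23 V, n = 2.
Overall reaction: Cu²⁺(aq) + Ca(s) → Cu(s) + Ca²⁺(aq); Q = [Ca²⁺]^1/[Cu²⁺]^1.
From E = E° − (0.0592/n) log Q: log Q = (E° − E)·n/0.0592 = (+3.23 − (+3.230))·2/0.0592 = 0.0000.
So 1·log[Cu²⁺] = 1·log(0.024) − log Q = -1.6198 − (0.0000) = -1.6198; [Cu²⁺] = 10^(-1.6198) ≈ 0.024 M.

0.024 M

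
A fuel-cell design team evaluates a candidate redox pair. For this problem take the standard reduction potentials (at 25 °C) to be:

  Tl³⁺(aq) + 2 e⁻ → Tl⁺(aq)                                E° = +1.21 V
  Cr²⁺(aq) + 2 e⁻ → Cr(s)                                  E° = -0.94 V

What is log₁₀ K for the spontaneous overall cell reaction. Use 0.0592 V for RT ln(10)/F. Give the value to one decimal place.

Cathode: Tl³⁺/Tl⁺; anode: Cr²⁺/Cr. E°cell = +2.15 V, n = 2.
log K = nE°cell / 0.0592 = (2)(+2.15) / 0.0592 = 72.6.

72.6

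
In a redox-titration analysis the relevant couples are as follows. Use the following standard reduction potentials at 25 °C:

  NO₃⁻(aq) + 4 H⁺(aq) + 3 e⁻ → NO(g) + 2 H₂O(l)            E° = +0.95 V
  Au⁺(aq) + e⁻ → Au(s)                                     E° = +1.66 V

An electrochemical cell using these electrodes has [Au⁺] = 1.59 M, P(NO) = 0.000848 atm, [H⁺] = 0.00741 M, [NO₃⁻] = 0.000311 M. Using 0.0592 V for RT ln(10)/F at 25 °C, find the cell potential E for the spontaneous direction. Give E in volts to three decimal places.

+0.899 V

Au⁺/Au is the cathode (higher E°), NO₃⁻/NO the anode: E°cell = +1.66 − (+0.95) = +0.71 V, n = 3.
Overall: 3 Au⁺(aq) + NO(g) + 2 H₂O(l) → 3 Au(s) + NO₃⁻(aq) + 4 H⁺(aq)
Q = [NO₃⁻]·[H⁺]^4 / ([Au⁺]^3·P(NO)); log Q = -9.561.
E = E° − (0.0592/n) log Q = +0.71 − (0.0592/3)(-9.561) = +0.899 V.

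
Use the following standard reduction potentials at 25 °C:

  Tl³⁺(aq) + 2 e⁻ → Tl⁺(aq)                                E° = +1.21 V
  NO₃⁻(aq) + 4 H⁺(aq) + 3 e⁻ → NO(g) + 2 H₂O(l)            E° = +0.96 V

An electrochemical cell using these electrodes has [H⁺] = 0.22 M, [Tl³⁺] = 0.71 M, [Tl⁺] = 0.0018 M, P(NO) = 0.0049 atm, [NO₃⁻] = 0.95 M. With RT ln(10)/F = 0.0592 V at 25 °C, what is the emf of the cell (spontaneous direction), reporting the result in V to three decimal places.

+0.334 V

Tl³⁺/Tl⁺ is the cathode (higher E°), NO₃⁻/NO the anode: E°cell = +1.21 − (+0.96) = +0.25 V, n = 6.
Overall: 3 Tl³⁺(aq) + 2 NO(g) + 4 H₂O(l) → 3 Tl⁺(aq) + 2 NO₃⁻(aq) + 8 H⁺(aq)
Q = [Tl⁺]^3·[NO₃⁻]^2·[H⁺]^8 / ([Tl³⁺]^3·P(NO)^2); log Q = -8.474.
E = E° − (0.0592/n) log Q = +0.25 − (0.0592/6)(-8.474) = +0.334 V.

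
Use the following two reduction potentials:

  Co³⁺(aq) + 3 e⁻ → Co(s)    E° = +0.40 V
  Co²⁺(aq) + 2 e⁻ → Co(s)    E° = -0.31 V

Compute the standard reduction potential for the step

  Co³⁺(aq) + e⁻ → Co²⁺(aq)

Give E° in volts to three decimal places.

+1.820 V

Sequential free energies add, so n₃E°₃ = n₁E°₁ + n₂E°₂.
With n₃ = 3, and the known step contributing 2×(-0.31) V, the unknown satisfies 1·E° = 3×(+0.40) − 2×(-0.31) = +1.820.
E° = +1.820 / 1 = +1.820 V.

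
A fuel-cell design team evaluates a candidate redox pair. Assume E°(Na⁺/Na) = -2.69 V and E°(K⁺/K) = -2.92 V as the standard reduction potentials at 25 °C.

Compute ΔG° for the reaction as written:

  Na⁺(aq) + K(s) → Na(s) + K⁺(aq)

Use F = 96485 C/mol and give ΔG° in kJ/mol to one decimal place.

As written, Na⁺/Na is reduced (cathode) and K⁺/K is oxidised (anode), so E°cell = (-2.69) − (-2.92) = +0.23 V.
Balancing electrons gives n = 1.
ΔG° = −nFE° = −(1)(96485)(+0.23) = -22,192 J = -22.2 kJ/mol.

-22.2 kJ/mol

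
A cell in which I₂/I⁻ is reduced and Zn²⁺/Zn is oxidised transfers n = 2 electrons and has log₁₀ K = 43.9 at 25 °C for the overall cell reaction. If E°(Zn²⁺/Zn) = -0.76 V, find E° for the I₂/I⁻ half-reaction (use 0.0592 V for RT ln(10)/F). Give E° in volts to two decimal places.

+0.54 V

E°cell = (0.0592/n)·log K = (0.0592/2)(43.9) = +1.299 V.
Since I₂/I⁻ is the cathode and Zn²⁺/Zn the anode, E°cell = E°(I₂/I⁻) − E°(Zn²⁺/Zn).
So E°(I₂/I⁻) = E°cell + E°(Zn²⁺/Zn) = +1.299 + (-0.76) = +0.54 V.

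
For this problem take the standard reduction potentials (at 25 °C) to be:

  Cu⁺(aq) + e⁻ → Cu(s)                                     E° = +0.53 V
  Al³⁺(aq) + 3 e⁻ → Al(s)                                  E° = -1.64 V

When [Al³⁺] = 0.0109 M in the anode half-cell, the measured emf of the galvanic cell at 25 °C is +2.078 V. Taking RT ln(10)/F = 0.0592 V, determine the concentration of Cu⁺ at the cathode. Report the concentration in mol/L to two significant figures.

Cu⁺/Cu is the cathode, Al³⁺/Al the anode: E°cell = +2.17 V, n = 3.
Overall reaction: 3 Cu⁺(aq) + Al(s) → 3 Cu(s) + Al³⁺(aq); Q = [Al³⁺]^1/[Cu⁺]^3.
From E = E° − (0.0592/n) log Q: log Q = (E° − E)·n/0.0592 = (+2.17 − (+2.078))·3/0.0592 = 4.6622.
So 3·log[Cu⁺] = 1·log(0.0109) − log Q = -1.9626 − (4.6622) = -6.6248; log[Cu⁺] = -6.6248 / 3 = -2.2083; [Cu⁺] = 10^(-2.2083) ≈ 0.0062 M.

0.0062 M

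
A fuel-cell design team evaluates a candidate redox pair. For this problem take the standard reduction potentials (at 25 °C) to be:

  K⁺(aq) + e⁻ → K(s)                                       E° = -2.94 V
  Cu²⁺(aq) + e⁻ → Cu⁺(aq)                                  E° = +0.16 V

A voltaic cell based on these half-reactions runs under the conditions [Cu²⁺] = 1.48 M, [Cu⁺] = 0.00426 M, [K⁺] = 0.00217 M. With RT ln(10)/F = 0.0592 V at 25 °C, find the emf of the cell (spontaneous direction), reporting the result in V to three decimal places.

+3.408 V

Cu²⁺/Cu⁺ is the cathode (higher E°), K⁺/K the anode: E°cell = +0.16 − (-2.94) = +3.10 V, n = 1.
Overall: Cu²⁺(aq) + K(s) → Cu⁺(aq) + K⁺(aq)
Q = [Cu⁺]·[K⁺] / ([Cu²⁺]); log Q = -5.204.
E = E° − (0.0592/n) log Q = +3.10 − (0.0592/1)(-5.204) = +3.408 V.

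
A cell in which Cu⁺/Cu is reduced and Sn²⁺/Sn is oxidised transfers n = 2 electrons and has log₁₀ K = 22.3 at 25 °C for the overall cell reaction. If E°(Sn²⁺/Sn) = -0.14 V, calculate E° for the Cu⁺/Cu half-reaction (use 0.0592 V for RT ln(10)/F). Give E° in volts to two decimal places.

E°cell = (0.0592/n)·log K = (0.0592/2)(22.3) = +0.660 V.
Since Cu⁺/Cu is the cathode and Sn²⁺/Sn the anode, E°cell = E°(Cu⁺/Cu) − E°(Sn²⁺/Sn).
So E°(Cu⁺/Cu) = E°cell + E°(Sn²⁺/Sn) = +0.660 + (-0.14) = +0.52 V.

+0.52 V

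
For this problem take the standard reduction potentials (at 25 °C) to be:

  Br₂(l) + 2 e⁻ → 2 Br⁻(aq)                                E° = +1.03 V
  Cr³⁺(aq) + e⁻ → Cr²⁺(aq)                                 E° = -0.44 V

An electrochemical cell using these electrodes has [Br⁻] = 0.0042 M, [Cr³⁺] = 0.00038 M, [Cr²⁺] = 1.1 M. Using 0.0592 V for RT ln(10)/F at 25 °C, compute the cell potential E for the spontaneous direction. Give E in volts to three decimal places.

+1.816 V

Br₂/Br⁻ is the cathode (higher E°), Cr³⁺/Cr²⁺ the anode: E°cell = +1.03 − (-0.44) = +1.47 V, n = 2.
Overall: Br₂(l) + 2 Cr²⁺(aq) → 2 Br⁻(aq) + 2 Cr³⁺(aq)
Q = [Br⁻]^2·[Cr³⁺]^2 / ([Cr²⁺]^2); log Q = -11.677.
E = E° − (0.0592/n) log Q = +1.47 − (0.0592/2)(-11.677) = +1.816 V.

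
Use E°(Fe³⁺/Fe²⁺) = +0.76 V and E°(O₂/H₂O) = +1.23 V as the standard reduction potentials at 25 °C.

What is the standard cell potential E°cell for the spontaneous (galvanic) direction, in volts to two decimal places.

The O₂/H₂O couple has the higher reduction potential, so it is the cathode; Fe³⁺/Fe²⁺ is oxidised at the anode.
E°cell = E°(cathode) − E°(anode) = (+1.23) − (+0.76) = +0.47 V.

+0.47 V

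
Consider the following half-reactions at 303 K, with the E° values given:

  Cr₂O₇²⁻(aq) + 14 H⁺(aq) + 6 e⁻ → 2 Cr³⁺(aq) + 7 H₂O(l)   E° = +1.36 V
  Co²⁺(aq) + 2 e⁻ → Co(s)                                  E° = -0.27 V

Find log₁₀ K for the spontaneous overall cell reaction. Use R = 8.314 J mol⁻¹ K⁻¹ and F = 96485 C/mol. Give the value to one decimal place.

Cathode: Cr₂O₇²⁻/Cr³⁺; anode: Co²⁺/Co. E°cell = (+1.36) − (-0.27) = +1.63 V, with n = 6.
ΔG° = −nFE° = −RT ln K, so ln K = nFE°/(RT) = (6)(96485)(+1.63) / ((8.314)(303)) = 374.581.
log₁₀ K = 374.581 / ln 10 = 162.7.

162.7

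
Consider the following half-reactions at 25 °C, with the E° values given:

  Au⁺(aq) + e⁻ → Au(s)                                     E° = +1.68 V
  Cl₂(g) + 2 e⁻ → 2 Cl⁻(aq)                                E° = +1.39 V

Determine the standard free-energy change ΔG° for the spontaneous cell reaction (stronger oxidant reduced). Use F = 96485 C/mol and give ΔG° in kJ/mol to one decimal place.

Au⁺/Au (E° = +1.68 V) is the cathode; Cl₂/Cl⁻ (E° = +1.39 V) is the anode, so E°cell = +0.29 V.
Balancing electrons gives n = 2 (lcm of 1 and 2).
ΔG° = −nFE° = −(2)(96485)(+0.29) = -55,961 J = -56.0 kJ/mol.

-56.0 kJ/mol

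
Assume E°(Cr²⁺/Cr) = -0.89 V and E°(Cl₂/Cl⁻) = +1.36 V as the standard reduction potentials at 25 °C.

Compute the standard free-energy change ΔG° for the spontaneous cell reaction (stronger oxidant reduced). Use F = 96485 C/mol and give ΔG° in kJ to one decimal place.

Cl₂/Cl⁻ (E° = +1.36 V) is the cathode; Cr²⁺/Cr (E° = -0.89 V) is the anode, so E°cell = +2.25 V.
Balancing electrons gives n = 2 (lcm of 2 and 2).
ΔG° = −nFE° = −(2)(96485)(+2.25) = -434,182 J = -434.2 kJ.

-434.2 kJ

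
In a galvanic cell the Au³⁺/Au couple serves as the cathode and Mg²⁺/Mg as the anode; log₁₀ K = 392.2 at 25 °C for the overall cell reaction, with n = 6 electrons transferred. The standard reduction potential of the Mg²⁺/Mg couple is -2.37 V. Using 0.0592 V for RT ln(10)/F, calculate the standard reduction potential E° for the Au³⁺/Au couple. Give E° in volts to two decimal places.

+1.50 V

E°cell = (0.0592/n)·log K = (0.0592/6)(392.2) = +3.870 V.
Since Au³⁺/Au is the cathode and Mg²⁺/Mg the anode, E°cell = E°(Au³⁺/Au) − E°(Mg²⁺/Mg).
So E°(Au³⁺/Au) = E°cell + E°(Mg²⁺/Mg) = +3.870 + (-2.37) = +1.50 V.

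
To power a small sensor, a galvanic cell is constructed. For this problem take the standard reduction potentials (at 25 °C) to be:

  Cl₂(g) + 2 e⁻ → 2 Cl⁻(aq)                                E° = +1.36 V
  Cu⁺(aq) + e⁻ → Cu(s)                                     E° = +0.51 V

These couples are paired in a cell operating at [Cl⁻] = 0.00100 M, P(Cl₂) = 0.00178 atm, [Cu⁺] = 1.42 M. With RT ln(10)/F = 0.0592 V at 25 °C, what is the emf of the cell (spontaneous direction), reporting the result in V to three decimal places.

+0.937 V

Cl₂/Cl⁻ is the cathode (higher E°), Cu⁺/Cu the anode: E°cell = +1.36 − (+0.51) = +0.85 V, n = 2.
Overall: Cl₂(g) + 2 Cu(s) → 2 Cl⁻(aq) + 2 Cu⁺(aq)
Q = [Cl⁻]^2·[Cu⁺]^2 / (P(Cl₂)); log Q = -2.946.
E = E° − (0.0592/n) log Q = +0.85 − (0.0592/2)(-2.946) = +0.937 V.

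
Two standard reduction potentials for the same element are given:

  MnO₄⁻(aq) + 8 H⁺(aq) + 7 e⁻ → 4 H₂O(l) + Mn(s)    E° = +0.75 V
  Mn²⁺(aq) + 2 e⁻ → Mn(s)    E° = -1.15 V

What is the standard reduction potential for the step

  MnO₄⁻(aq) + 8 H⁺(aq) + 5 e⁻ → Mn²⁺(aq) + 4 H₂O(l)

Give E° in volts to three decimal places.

Sequential free energies add, so n₃E°₃ = n₁E°₁ + n₂E°₂.
With n₃ = 7, and the known step contributing 2×(-1.15) V, the unknown satisfies 5·E° = 7×(+0.75) − 2×(-1.15) = +7.550.
E° = +7.550 / 5 = +1.510 V.

+1.510 V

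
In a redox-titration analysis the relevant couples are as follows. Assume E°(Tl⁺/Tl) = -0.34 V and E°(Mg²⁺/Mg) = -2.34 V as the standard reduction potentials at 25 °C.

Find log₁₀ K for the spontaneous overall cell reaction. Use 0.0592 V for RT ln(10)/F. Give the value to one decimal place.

67.6

Cathode: Tl⁺/Tl; anode: Mg²⁺/Mg. E°cell = +2.00 V, n = 2.
log K = nE°cell / 0.0592 = (2)(+2.00) / 0.0592 = 67.6.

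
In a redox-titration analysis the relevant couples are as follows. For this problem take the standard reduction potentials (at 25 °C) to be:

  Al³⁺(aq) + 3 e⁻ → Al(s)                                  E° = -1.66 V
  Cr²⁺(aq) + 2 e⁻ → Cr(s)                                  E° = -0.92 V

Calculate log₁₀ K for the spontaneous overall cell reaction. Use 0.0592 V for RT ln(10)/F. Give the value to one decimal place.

Cathode: Cr²⁺/Cr; anode: Al³⁺/Al. E°cell = +0.74 V, n = 6.
log K = nE°cell / 0.0592 = (6)(+0.74) / 0.0592 = 75.0.

75.0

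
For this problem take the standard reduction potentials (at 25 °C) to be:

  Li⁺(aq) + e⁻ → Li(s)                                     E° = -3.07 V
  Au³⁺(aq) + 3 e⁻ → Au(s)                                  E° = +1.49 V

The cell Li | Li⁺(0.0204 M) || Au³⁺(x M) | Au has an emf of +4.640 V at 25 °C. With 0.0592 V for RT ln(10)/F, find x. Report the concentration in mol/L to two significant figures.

0.096 M

Au³⁺/Au is the cathode, Li⁺/Li the anode: E°cell = +4.56 V, n = 3.
Overall reaction: Au³⁺(aq) + 3 Li(s) → Au(s) + 3 Li⁺(aq); Q = [Li⁺]^3/[Au³⁺]^1.
From E = E° − (0.0592/n) log Q: log Q = (E° − E)·n/0.0592 = (+4.56 − (+4.640))·3/0.0592 = -4.0541.
So 1·log[Au³⁺] = 3·log(0.0204) − log Q = -5.0711 − (-4.0541) = -1.0170; [Au³⁺] = 10^(-1.0170) ≈ 0.096 M.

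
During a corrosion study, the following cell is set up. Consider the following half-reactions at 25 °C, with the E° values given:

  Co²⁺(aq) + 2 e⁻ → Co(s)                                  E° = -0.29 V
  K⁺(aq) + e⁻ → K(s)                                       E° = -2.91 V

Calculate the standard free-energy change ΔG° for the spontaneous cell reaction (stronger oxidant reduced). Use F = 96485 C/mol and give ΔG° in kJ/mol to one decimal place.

Co²⁺/Co (E° = -0.29 V) is the cathode; K⁺/K (E° = -2.91 V) is the anode, so E°cell = +2.62 V.
Balancing electrons gives n = 2 (lcm of 2 and 1).
ΔG° = −nFE° = −(2)(96485)(+2.62) = -505,581 J = -505.6 kJ/mol.

-505.6 kJ/mol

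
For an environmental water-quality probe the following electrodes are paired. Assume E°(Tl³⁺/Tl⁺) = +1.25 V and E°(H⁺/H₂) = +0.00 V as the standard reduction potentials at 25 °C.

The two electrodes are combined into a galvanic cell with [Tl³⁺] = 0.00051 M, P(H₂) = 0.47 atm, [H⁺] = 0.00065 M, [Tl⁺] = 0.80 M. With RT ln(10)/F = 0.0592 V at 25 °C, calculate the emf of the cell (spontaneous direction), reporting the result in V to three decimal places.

+1.334 V

Tl³⁺/Tl⁺ is the cathode (higher E°), H⁺/H₂ the anode: E°cell = +1.25 − (+0.00) = +1.25 V, n = 2.
Overall: Tl³⁺(aq) + H₂(g) → Tl⁺(aq) + 2 H⁺(aq)
Q = [Tl⁺]·[H⁺]^2 / ([Tl³⁺]·P(H₂)); log Q = -2.851.
E = E° − (0.0592/n) log Q = +1.25 − (0.0592/2)(-2.851) = +1.334 V.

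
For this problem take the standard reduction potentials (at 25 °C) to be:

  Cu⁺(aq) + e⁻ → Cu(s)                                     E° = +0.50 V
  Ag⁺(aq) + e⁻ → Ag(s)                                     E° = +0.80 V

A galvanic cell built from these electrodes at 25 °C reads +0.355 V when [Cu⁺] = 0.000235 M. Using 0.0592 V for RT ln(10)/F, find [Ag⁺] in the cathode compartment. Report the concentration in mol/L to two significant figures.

0.0020 M

Ag⁺/Ag is the cathode, Cu⁺/Cu the anode: E°cell = +0.30 V, n = 1.
Overall reaction: Ag⁺(aq) + Cu(s) → Ag(s) + Cu⁺(aq); Q = [Cu⁺]^1/[Ag⁺]^1.
From E = E° − (0.0592/n) log Q: log Q = (E° − E)·n/0.0592 = (+0.30 − (+0.355))·1/0.0592 = -0.9291.
So 1·log[Ag⁺] = 1·log(0.000235) − log Q = -3.6289 − (-0.9291) = -2.6998; [Ag⁺] = 10^(-2.6998) ≈ 0.0020 M.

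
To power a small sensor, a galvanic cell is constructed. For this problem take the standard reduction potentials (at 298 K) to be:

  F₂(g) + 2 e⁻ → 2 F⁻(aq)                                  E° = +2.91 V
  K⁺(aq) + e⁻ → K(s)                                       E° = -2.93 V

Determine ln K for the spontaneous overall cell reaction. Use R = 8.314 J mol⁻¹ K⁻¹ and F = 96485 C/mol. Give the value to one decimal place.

Cathode: F₂/F⁻; anode: K⁺/K. E°cell = (+2.91) − (-2.93) = +5.84 V, with n = 2.
ΔG° = −nFE° = −RT ln K, so ln K = nFE°/(RT) = (2)(96485)(+5.84) / ((8.314)(298)) = 454.859.

454.9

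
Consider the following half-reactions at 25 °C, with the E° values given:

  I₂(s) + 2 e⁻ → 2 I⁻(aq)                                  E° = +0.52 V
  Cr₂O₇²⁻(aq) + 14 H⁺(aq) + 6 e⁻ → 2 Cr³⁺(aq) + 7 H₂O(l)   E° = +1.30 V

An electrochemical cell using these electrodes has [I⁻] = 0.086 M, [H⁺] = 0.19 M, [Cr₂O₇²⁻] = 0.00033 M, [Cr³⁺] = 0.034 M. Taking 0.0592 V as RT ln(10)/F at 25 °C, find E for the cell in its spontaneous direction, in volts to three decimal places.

+0.612 V

Cr₂O₇²⁻/Cr³⁺ is the cathode (higher E°), I₂/I⁻ the anode: E°cell = +1.30 − (+0.52) = +0.78 V, n = 6.
Overall: Cr₂O₇²⁻(aq) + 14 H⁺(aq) + 6 I⁻(aq) → 2 Cr³⁺(aq) + 7 H₂O(l) + 3 I₂(s)
Q = [Cr³⁺]^2 / ([Cr₂O₇²⁻]·[H⁺]^14·[I⁻]^6); log Q = 17.035.
E = E° − (0.0592/n) log Q = +0.78 − (0.0592/6)(17.035) = +0.612 V.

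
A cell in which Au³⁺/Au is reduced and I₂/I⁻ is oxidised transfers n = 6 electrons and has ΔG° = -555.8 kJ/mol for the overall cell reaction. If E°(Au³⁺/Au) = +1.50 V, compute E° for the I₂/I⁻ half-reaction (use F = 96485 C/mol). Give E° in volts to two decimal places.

E°cell = −ΔG°/(nF) = −(-555.8×10³)/((6)(96485)) = +0.960 V.
Since Au³⁺/Au is the cathode and I₂/I⁻ the anode, E°cell = E°(Au³⁺/Au) − E°(I₂/I⁻).
So E°(I₂/I⁻) = E°(Au³⁺/Au) − E°cell = (+1.50) − (+0.960) = +0.54 V.

+0.54 V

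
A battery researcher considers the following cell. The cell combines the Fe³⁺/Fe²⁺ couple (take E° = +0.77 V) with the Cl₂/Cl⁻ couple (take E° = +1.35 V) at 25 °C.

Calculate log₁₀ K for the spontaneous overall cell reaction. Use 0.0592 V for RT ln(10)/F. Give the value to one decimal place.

Cathode: Cl₂/Cl⁻; anode: Fe³⁺/Fe²⁺. E°cell = +0.58 V, n = 2.
log K = nE°cell / 0.0592 = (2)(+0.58) / 0.0592 = 19.6.

19.6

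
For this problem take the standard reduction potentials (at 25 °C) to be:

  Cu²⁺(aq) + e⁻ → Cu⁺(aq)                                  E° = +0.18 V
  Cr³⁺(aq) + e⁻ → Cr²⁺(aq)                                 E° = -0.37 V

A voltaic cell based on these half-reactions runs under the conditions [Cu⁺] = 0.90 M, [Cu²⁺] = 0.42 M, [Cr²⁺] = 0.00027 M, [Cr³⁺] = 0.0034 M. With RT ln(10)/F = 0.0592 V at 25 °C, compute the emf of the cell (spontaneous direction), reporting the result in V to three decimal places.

Cu²⁺/Cu⁺ is the cathode (higher E°), Cr³⁺/Cr²⁺ the anode: E°cell = +0.18 − (-0.37) = +0.55 V, n = 1.
Overall: Cu²⁺(aq) + Cr²⁺(aq) → Cu⁺(aq) + Cr³⁺(aq)
Q = [Cu⁺]·[Cr³⁺] / ([Cu²⁺]·[Cr²⁺]); log Q = 1.431.
E = E° − (0.0592/n) log Q = +0.55 − (0.0592/1)(1.431) = +0.465 V.

+0.465 V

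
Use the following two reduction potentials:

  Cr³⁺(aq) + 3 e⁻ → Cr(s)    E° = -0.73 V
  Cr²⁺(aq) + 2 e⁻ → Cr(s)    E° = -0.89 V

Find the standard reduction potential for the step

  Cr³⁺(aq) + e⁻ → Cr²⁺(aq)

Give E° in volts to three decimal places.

-0.410 V

Sequential free energies add, so n₃E°₃ = n₁E°₁ + n₂E°₂.
With n₃ = 3, and the known step contributing 2×(-0.89) V, the unknown satisfies 1·E° = 3×(-0.73) − 2×(-0.89) = -0.410.
E° = -0.410 / 1 = -0.410 V.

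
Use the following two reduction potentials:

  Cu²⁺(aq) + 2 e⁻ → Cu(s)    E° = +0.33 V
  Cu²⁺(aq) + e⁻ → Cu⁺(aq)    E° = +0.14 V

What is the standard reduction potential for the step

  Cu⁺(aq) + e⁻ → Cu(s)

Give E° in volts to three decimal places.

+0.520 V

Sequential free energies add, so n₃E°₃ = n₁E°₁ + n₂E°₂.
With n₃ = 2, and the known step contributing 1×(+0.14) V, the unknown satisfies 1·E° = 2×(+0.33) − 1×(+0.14) = +0.520.
E° = +0.520 / 1 = +0.520 V.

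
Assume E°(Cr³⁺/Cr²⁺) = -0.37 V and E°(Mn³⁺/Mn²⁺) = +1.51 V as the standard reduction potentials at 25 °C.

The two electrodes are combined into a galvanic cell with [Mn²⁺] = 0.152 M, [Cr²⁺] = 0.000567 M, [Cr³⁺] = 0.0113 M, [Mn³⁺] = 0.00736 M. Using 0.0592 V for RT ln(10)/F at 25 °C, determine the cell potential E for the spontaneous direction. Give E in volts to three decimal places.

+1.725 V

Mn³⁺/Mn²⁺ is the cathode (higher E°), Cr³⁺/Cr²⁺ the anode: E°cell = +1.51 − (-0.37) = +1.88 V, n = 1.
Overall: Mn³⁺(aq) + Cr²⁺(aq) → Mn²⁺(aq) + Cr³⁺(aq)
Q = [Mn²⁺]·[Cr³⁺] / ([Mn³⁺]·[Cr²⁺]); log Q = 2.614.
E = E° − (0.0592/n) log Q = +1.88 − (0.0592/1)(2.614) = +1.725 V.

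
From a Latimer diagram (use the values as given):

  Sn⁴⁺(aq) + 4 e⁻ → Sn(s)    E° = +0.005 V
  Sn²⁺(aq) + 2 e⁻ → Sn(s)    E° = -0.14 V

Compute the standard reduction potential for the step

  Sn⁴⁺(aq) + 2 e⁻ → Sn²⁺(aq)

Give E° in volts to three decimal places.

+0.150 V

Sequential free energies add, so n₃E°₃ = n₁E°₁ + n₂E°₂.
With n₃ = 4, and the known step contributing 2×(-0.14) V, the unknown satisfies 2·E° = 4×(+0.005) − 2×(-0.14) = +0.300.
E° = +0.300 / 2 = +0.150 V.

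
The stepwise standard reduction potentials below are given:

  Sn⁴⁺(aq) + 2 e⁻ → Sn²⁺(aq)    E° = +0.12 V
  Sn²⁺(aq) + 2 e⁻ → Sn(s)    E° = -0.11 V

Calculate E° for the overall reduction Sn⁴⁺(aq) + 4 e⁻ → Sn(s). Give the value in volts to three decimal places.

Standard free energies of sequential steps add: ΔG°₃ = ΔG°₁ + ΔG°₂, so n₃E°₃ = n₁E°₁ + n₂E°₂.
E°₃ = (2×+0.12 + 2×-0.11) / 4 = (+0.020) / 4 = +0.005 V.

+0.005 V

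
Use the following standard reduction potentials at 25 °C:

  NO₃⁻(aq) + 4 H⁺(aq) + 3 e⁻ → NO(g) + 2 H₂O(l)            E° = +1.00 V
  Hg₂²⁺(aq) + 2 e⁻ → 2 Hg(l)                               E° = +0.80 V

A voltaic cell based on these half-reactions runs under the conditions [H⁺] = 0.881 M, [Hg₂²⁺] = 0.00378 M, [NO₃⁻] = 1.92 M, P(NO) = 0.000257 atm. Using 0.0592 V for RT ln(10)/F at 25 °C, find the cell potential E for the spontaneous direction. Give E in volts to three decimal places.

NO₃⁻/NO is the cathode (higher E°), Hg₂²⁺/Hg the anode: E°cell = +1.00 − (+0.80) = +0.20 V, n = 6.
Overall: 2 NO₃⁻(aq) + 8 H⁺(aq) + 6 Hg(l) → 2 NO(g) + 4 H₂O(l) + 3 Hg₂²⁺(aq)
Q = P(NO)^2·[Hg₂²⁺]^3 / ([NO₃⁻]^2·[H⁺]^8); log Q = -14.574.
E = E° − (0.0592/n) log Q = +0.20 − (0.0592/6)(-14.574) = +0.344 V.

+0.344 V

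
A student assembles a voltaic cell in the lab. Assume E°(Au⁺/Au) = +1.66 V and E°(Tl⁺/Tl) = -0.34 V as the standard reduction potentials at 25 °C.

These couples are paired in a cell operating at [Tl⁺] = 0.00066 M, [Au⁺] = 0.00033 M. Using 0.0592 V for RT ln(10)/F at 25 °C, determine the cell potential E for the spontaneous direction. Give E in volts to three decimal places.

+1.982 V

Au⁺/Au is the cathode (higher E°), Tl⁺/Tl the anode: E°cell = +1.66 − (-0.34) = +2.00 V, n = 1.
Overall: Au⁺(aq) + Tl(s) → Au(s) + Tl⁺(aq)
Q = [Tl⁺] / ([Au⁺]); log Q = 0.301.
E = E° − (0.0592/n) log Q = +2.00 − (0.0592/1)(0.301) = +1.982 V.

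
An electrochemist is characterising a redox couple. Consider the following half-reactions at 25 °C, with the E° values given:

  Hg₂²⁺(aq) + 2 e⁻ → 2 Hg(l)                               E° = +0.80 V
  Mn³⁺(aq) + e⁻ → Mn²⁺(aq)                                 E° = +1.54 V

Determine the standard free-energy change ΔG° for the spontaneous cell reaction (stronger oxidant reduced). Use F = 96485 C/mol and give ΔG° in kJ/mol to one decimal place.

Mn³⁺/Mn²⁺ (E° = +1.54 V) is the cathode; Hg₂²⁺/Hg (E° = +0.80 V) is the anode, so E°cell = +0.74 V.
Balancing electrons gives n = 2 (lcm of 1 and 2).
ΔG° = −nFE° = −(2)(96485)(+0.74) = -142,798 J = -142.8 kJ/mol.

-142.8 kJ/mol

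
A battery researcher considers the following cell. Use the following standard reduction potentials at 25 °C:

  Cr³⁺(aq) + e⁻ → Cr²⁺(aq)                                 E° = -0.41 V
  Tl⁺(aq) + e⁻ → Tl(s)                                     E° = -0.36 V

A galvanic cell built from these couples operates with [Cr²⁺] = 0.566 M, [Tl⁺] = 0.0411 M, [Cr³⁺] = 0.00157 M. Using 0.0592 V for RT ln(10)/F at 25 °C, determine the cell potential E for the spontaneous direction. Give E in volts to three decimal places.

Tl⁺/Tl is the cathode (higher E°), Cr³⁺/Cr²⁺ the anode: E°cell = -0.36 − (-0.41) = +0.05 V, n = 1.
Overall: Tl⁺(aq) + Cr²⁺(aq) → Tl(s) + Cr³⁺(aq)
Q = [Cr³⁺] / ([Tl⁺]·[Cr²⁺]); log Q = -1.171.
E = E° − (0.0592/n) log Q = +0.05 − (0.0592/1)(-1.171) = +0.119 V.

+0.119 V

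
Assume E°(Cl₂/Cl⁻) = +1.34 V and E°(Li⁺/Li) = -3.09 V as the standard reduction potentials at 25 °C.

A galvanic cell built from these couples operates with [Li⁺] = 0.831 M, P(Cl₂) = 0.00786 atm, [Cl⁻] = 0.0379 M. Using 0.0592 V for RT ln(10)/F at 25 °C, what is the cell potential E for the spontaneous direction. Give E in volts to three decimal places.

Cl₂/Cl⁻ is the cathode (higher E°), Li⁺/Li the anode: E°cell = +1.34 − (-3.09) = +4.43 V, n = 2.
Overall: Cl₂(g) + 2 Li(s) → 2 Cl⁻(aq) + 2 Li⁺(aq)
Q = [Cl⁻]^2·[Li⁺]^2 / (P(Cl₂)); log Q = -0.899.
E = E° − (0.0592/n) log Q = +4.43 − (0.0592/2)(-0.899) = +4.457 V.

+4.457 V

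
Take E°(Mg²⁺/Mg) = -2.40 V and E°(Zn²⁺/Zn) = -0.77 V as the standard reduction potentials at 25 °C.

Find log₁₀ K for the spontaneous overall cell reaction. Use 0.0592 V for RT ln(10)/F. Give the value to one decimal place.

55.1

Cathode: Zn²⁺/Zn; anode: Mg²⁺/Mg. E°cell = +1.63 V, n = 2.
log K = nE°cell / 0.0592 = (2)(+1.63) / 0.0592 = 55.1.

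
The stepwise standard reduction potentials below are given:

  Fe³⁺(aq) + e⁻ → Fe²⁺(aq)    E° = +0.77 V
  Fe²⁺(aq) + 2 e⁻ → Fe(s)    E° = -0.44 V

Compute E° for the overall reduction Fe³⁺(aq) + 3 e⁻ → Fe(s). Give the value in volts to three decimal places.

-0.037 V

Standard free energies of sequential steps add: ΔG°₃ = ΔG°₁ + ΔG°₂, so n₃E°₃ = n₁E°₁ + n₂E°₂.
E°₃ = (1×+0.77 + 2×-0.44) / 3 = (-0.110) / 3 = -0.037 V.
E° values themselves are not directly additive — weighting by electron count is essential.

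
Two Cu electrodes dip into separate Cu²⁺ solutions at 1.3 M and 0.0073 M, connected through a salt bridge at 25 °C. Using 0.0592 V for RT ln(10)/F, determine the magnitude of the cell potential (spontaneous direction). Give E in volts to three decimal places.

For a concentration cell E°cell = 0. The 1.3 M side is the cathode (reduction is favoured where [Cu²⁺] is higher).
With n = 2, E = −(0.0592/2) log([Cu²⁺]ₐₙ/[Cu²⁺]꜀ₐₜ) = −(0.0592/2) log(0.0073/1.3) = −(0.0592/2)(-2.251) = +0.067 V.

+0.067 V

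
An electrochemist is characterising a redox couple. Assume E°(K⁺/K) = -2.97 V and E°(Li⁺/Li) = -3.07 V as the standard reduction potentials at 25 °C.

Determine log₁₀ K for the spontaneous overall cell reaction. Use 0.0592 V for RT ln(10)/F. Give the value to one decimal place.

Cathode: K⁺/K; anode: Li⁺/Li. E°cell = +0.10 V, n = 1.
log K = nE°cell / 0.0592 = (1)(+0.10) / 0.0592 = 1.7.

1.7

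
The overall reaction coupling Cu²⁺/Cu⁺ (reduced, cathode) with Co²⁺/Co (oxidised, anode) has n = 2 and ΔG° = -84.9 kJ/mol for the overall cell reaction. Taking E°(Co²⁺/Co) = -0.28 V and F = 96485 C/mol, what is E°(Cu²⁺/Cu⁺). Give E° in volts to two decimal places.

+0.16 V

E°cell = −ΔG°/(nF) = −(-84.9×10³)/((2)(96485)) = +0.440 V.
Since Cu²⁺/Cu⁺ is the cathode and Co²⁺/Co the anode, E°cell = E°(Cu²⁺/Cu⁺) − E°(Co²⁺/Co).
So E°(Cu²⁺/Cu⁺) = E°cell + E°(Co²⁺/Co) = +0.440 + (-0.28) = +0.16 V.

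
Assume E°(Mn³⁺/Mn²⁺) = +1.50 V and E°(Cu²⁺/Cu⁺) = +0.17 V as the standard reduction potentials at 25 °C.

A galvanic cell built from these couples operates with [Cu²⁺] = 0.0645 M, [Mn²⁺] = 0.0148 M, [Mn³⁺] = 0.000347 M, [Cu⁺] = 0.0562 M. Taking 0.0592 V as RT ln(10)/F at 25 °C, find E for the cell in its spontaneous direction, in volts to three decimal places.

+1.230 V

Mn³⁺/Mn²⁺ is the cathode (higher E°), Cu²⁺/Cu⁺ the anode: E°cell = +1.50 − (+0.17) = +1.33 V, n = 1.
Overall: Mn³⁺(aq) + Cu⁺(aq) → Mn²⁺(aq) + Cu²⁺(aq)
Q = [Mn²⁺]·[Cu²⁺] / ([Mn³⁺]·[Cu⁺]); log Q = 1.690.
E = E° − (0.0592/n) log Q = +1.33 − (0.0592/1)(1.690) = +1.230 V.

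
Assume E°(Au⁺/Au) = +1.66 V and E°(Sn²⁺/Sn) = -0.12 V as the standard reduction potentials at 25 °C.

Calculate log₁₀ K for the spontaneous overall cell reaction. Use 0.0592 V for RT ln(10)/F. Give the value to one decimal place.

Cathode: Au⁺/Au; anode: Sn²⁺/Sn. E°cell = +1.78 V, n = 2.
log K = nE°cell / 0.0592 = (2)(+1.78) / 0.0592 = 60.1.

60.1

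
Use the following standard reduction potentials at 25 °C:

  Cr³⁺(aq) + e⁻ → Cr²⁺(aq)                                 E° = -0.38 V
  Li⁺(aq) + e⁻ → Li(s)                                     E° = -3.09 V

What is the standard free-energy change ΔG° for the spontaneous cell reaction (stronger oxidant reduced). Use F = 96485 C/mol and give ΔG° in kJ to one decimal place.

Cr³⁺/Cr²⁺ (E° = -0.38 V) is the cathode; Li⁺/Li (E° = -3.09 V) is the anode, so E°cell = +2.71 V.
Balancing electrons gives n = 1 (lcm of 1 and 1).
ΔG° = −nFE° = −(1)(96485)(+2.71) = -261,474 J = -261.5 kJ.

-261.5 kJ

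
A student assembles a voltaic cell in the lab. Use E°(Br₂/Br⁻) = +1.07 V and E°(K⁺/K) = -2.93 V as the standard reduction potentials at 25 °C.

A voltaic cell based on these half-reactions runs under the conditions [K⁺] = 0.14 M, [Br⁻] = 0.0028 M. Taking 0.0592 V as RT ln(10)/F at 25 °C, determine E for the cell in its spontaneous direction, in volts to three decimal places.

+4.202 V

Br₂/Br⁻ is the cathode (higher E°), K⁺/K the anode: E°cell = +1.07 − (-2.93) = +4.00 V, n = 2.
Overall: Br₂(l) + 2 K(s) → 2 Br⁻(aq) + 2 K⁺(aq)
Q = [Br⁻]^2·[K⁺]^2; log Q = -6.813.
E = E° − (0.0592/n) log Q = +4.00 − (0.0592/2)(-6.813) = +4.202 V.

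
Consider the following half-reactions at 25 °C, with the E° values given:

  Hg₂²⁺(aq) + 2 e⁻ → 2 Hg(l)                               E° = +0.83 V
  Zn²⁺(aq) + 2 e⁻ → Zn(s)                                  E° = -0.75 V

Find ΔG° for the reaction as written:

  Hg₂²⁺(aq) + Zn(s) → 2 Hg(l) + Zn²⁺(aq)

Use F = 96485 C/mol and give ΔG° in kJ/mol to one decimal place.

-304.9 kJ/mol

As written, Hg₂²⁺/Hg is reduced (cathode) and Zn²⁺/Zn is oxidised (anode), so E°cell = (+0.83) − (-0.75) = +1.58 V.
Balancing electrons gives n = 2.
ΔG° = −nFE° = −(2)(96485)(+1.58) = -304,893 J = -304.9 kJ/mol.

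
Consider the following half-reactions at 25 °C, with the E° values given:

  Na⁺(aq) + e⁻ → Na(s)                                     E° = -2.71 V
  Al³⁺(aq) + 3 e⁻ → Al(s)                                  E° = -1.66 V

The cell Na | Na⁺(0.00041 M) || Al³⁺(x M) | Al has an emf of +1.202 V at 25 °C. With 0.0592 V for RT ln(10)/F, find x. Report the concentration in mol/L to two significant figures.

0.0035 M

Al³⁺/Al is the cathode, Na⁺/Na the anode: E°cell = +1.05 V, n = 3.
Overall reaction: Al³⁺(aq) + 3 Na(s) → Al(s) + 3 Na⁺(aq); Q = [Na⁺]^3/[Al³⁺]^1.
From E = E° − (0.0592/n) log Q: log Q = (E° − E)·n/0.0592 = (+1.05 − (+1.202))·3/0.0592 = -7.7027.
So 1·log[Al³⁺] = 3·log(0.00041) − log Q = -10.1616 − (-7.7027) = -2.4589; [Al³⁺] = 10^(-2.4589) ≈ 0.0035 M.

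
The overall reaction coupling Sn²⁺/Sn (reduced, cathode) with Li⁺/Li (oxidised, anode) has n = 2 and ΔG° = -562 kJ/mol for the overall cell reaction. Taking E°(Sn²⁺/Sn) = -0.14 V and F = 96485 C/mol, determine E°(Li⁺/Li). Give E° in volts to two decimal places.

E°cell = −ΔG°/(nF) = −(-562×10³)/((2)(96485)) = +2.912 V.
Since Sn²⁺/Sn is the cathode and Li⁺/Li the anode, E°cell = E°(Sn²⁺/Sn) − E°(Li⁺/Li).
So E°(Li⁺/Li) = E°(Sn²⁺/Sn) − E°cell = (-0.14) − (+2.912) = -3.05 V.

-3.05 V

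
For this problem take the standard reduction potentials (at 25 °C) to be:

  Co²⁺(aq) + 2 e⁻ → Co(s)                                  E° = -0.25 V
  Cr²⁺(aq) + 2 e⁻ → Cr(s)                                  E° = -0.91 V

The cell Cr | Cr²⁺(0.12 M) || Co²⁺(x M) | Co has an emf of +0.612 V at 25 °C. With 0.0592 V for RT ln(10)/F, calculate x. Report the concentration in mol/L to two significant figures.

0.0029 M

Co²⁺/Co is the cathode, Cr²⁺/Cr the anode: E°cell = +0.66 V, n = 2.
Overall reaction: Co²⁺(aq) + Cr(s) → Co(s) + Cr²⁺(aq); Q = [Cr²⁺]^1/[Co²⁺]^1.
From E = E° − (0.0592/n) log Q: log Q = (E° − E)·n/0.0592 = (+0.66 − (+0.612))·2/0.0592 = 1.6216.
So 1·log[Co²⁺] = 1·log(0.12) − log Q = -0.9208 − (1.6216) = -2.5424; [Co²⁺] = 10^(-2.5424) ≈ 0.0029 M.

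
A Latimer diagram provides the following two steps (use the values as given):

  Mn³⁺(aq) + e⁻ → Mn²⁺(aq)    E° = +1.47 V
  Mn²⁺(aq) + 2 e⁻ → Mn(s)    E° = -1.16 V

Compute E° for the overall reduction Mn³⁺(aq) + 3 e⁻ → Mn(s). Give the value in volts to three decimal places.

-0.283 V

Adding the free-energy changes (−nFE°) of the two steps gives −n₃FE°₃ = −n₁FE°₁ − n₂FE°₂.
E°₃ = (1×+1.47 + 2×-1.16) / 3 = (-0.850) / 3 = -0.283 V.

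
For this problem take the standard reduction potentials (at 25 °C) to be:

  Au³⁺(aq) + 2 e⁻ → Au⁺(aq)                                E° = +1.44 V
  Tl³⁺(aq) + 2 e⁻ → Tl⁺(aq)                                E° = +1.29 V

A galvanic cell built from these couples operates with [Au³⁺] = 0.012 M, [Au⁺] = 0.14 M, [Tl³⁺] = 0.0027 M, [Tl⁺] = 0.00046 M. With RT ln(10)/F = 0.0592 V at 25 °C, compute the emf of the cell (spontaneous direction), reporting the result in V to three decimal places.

+0.096 V

Au³⁺/Au⁺ is the cathode (higher E°), Tl³⁺/Tl⁺ the anode: E°cell = +1.44 − (+1.29) = +0.15 V, n = 2.
Overall: Au³⁺(aq) + Tl⁺(aq) → Au⁺(aq) + Tl³⁺(aq)
Q = [Au⁺]·[Tl³⁺] / ([Au³⁺]·[Tl⁺]); log Q = 1.836.
E = E° − (0.0592/n) log Q = +0.15 − (0.0592/2)(1.836) = +0.096 V.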